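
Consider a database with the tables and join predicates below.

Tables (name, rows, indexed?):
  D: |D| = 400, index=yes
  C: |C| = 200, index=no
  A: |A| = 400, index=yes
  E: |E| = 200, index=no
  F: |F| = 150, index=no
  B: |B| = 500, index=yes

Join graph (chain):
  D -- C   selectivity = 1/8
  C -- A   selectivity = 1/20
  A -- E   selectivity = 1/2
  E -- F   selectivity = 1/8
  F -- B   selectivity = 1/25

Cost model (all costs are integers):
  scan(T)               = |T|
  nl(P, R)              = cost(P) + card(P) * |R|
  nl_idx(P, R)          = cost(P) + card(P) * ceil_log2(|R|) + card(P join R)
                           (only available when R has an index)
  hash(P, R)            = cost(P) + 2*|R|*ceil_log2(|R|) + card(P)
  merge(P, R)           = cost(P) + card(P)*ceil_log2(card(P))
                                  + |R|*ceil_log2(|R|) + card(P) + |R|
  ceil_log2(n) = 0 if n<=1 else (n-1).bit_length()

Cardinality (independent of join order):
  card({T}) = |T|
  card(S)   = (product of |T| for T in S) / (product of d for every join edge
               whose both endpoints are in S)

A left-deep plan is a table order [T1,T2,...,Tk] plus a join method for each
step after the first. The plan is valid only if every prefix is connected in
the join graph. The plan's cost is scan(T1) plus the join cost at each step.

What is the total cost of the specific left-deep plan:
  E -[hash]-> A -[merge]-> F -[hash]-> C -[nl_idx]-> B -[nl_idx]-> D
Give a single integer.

step 1: scan E: cost=200, card=200
step 2: join A via hash
    card(P join A) = 200*400/(2) = 40000
    cost = 200 + 2*400*9 + 200 = 7600
step 3: join F via merge
    card(P join F) = 40000*150/(8) = 750000
    cost = 7600 + 40000*16 + 150*8 + 40000 + 150 = 688950
step 4: join C via hash
    card(P join C) = 750000*200/(20) = 7500000
    cost = 688950 + 2*200*8 + 750000 = 1442150
step 5: join B via nl_idx
    card(P join B) = 7500000*500/(25) = 150000000
    cost = 1442150 + 7500000*9 + 150000000 = 218942150
step 6: join D via nl_idx
    card(P join D) = 150000000*400/(8) = 7500000000
    cost = 218942150 + 150000000*9 + 7500000000 = 9068942150

9068942150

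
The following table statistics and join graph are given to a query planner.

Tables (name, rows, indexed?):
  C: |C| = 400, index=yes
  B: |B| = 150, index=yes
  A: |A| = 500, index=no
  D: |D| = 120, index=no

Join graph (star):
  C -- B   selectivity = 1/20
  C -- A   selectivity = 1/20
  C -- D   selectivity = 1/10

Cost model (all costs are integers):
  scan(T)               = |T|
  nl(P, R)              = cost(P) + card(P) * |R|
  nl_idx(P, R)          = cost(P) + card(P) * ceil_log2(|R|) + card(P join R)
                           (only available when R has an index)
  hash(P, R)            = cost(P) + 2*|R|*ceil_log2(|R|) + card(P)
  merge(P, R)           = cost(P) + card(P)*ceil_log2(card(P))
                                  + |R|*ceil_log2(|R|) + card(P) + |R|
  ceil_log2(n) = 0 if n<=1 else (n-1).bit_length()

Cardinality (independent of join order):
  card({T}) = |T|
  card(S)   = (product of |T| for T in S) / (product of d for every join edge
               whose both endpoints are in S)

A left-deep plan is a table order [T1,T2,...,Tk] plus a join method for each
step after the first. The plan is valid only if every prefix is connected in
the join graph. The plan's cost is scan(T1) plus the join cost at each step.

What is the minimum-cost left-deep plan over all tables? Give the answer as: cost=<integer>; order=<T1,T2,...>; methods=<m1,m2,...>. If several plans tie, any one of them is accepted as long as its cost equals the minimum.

Selinger DP (subsets sized 1..n):
  {C}: scan cost=400, card=400
  {B}: scan cost=150, card=150
  {A}: scan cost=500, card=500
  {D}: scan cost=120, card=120
  {BC}: card=3000; try (B,hash)→3200, (C,nl_idx)→4500, (C,merge)→5500, (B,merge)→5750, (B,nl_idx)→6600, (C,hash)→7500 …(+2); best=3200 via (B,hash)
  {AC}: card=10000; try (C,hash)→8200, (A,merge)→9400, (C,merge)→9500, (A,hash)→9800, (C,nl_idx)→15000, (A,nl)→200400 …(+1); best=8200 via (C,hash)
  {CD}: card=4800; try (D,hash)→2480, (C,merge)→5080, (D,merge)→5360, (C,nl_idx)→6000, (C,hash)→7440, (C,nl)→48120 …(+1); best=2480 via (D,hash)
  {ABC}: card=75000; try (A,hash)→15200, (B,hash)→20600, (A,merge)→47200, (B,merge)→159550, (B,nl_idx)→163200, (A,nl)→1503200 …(+1); best=15200 via (A,hash)
  {BCD}: card=36000; try (D,hash)→7880, (B,hash)→9680, (D,merge)→43160, (B,merge)→71030, (B,nl_idx)→76880, (D,nl)→363200 …(+1); best=7880 via (D,hash)
  {ACD}: card=120000; try (A,hash)→16280, (D,hash)→19880, (A,merge)→74680, (D,merge)→159160, (D,nl)→1208200, (A,nl)→2402480; best=16280 via (A,hash)
  {ABCD}: card=900000; try (A,hash)→52880, (D,hash)→91880, (B,hash)→138680, (A,merge)→624880, (D,merge)→1366160, (B,nl_idx)→1876280 …(+4); best=52880 via (A,hash)

cost=52880; order=C,B,D,A; methods=hash,hash,hash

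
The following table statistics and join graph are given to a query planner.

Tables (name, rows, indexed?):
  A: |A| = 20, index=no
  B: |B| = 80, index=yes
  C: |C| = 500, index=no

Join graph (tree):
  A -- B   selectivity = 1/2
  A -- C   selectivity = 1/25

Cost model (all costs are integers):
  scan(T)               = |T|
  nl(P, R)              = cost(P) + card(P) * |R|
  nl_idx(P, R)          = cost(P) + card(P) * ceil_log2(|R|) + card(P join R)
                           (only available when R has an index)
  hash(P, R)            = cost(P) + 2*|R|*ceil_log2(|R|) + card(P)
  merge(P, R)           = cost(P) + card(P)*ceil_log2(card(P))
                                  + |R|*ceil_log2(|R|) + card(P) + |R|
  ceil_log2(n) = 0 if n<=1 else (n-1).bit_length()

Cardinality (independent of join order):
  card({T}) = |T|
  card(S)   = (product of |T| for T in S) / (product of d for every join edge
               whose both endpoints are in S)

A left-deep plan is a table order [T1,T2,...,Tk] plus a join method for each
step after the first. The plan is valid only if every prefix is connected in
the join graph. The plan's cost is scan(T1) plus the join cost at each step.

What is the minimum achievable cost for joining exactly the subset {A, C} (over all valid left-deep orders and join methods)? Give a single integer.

1200

Selinger DP over subsets of {A,C}:
  {A}: scan cost=20, card=20
  {C}: scan cost=500, card=500
  {AC}: card=400; try (A,hash)→1200, (C,merge)→5140, (A,merge)→5620, (C,hash)→9040, (C,nl)→10020, (A,nl)→10500; best=1200 via (A,hash)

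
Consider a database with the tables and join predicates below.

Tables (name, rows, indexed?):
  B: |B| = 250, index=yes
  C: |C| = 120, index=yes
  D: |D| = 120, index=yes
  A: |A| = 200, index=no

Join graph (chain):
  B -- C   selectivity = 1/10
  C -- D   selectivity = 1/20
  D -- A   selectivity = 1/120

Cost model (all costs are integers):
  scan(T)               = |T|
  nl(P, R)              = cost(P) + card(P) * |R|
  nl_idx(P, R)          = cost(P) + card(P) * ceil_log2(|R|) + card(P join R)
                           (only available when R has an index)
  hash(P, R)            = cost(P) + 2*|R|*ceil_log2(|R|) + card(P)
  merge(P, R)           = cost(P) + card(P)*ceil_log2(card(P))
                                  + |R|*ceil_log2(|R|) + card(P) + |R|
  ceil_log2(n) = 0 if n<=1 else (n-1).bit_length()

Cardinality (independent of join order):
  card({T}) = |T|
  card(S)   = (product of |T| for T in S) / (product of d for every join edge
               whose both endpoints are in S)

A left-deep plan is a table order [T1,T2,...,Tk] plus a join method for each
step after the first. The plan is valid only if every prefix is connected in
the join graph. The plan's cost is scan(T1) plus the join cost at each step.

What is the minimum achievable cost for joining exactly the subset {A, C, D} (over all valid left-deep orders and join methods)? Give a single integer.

Selinger DP over subsets of {A,C,D}:
  {C}: scan cost=120, card=120
  {D}: scan cost=120, card=120
  {A}: scan cost=200, card=200
  {CD}: card=720; try (D,nl_idx)→1680, (C,nl_idx)→1680, (D,hash)→1920, (C,hash)→1920, (D,merge)→2040, (C,merge)→2040 …(+2); best=1680 via (D,nl_idx)
  {AD}: card=200; try (D,nl_idx)→1800, (D,hash)→2080, (A,merge)→2880, (D,merge)→2960, (A,hash)→3440, (A,nl)→24120 …(+1); best=1800 via (D,nl_idx)
  {ACD}: card=1200; try (C,hash)→3680, (C,nl_idx)→4400, (C,merge)→4560, (A,hash)→5600, (A,merge)→11400, (C,nl)→25800 …(+1); best=3680 via (C,hash)

3680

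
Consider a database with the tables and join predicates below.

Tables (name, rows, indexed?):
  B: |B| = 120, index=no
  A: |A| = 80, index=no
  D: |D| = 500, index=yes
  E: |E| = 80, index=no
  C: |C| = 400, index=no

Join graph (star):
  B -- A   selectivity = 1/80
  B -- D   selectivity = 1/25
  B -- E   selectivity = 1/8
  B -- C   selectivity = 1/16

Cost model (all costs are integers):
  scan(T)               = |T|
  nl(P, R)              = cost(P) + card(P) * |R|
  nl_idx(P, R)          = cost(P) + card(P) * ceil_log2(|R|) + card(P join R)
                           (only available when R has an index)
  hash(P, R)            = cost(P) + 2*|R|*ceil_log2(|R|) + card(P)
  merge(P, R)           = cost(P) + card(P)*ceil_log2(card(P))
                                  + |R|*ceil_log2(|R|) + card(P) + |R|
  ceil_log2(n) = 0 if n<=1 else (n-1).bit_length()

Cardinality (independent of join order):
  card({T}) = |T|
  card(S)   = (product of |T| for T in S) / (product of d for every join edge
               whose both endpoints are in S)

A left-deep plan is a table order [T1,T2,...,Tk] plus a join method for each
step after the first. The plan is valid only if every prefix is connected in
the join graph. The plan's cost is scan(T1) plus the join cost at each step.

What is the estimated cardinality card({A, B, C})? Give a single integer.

3000

Tables in S: A(80), B(120), C(400)
Edges inside S: B-A(d=80), B-C(d=16)
numerator = 80 * 120 * 400 = 3840000
denominator = 80 * 16 = 1280
card(S) = 3840000 / 1280 = 3000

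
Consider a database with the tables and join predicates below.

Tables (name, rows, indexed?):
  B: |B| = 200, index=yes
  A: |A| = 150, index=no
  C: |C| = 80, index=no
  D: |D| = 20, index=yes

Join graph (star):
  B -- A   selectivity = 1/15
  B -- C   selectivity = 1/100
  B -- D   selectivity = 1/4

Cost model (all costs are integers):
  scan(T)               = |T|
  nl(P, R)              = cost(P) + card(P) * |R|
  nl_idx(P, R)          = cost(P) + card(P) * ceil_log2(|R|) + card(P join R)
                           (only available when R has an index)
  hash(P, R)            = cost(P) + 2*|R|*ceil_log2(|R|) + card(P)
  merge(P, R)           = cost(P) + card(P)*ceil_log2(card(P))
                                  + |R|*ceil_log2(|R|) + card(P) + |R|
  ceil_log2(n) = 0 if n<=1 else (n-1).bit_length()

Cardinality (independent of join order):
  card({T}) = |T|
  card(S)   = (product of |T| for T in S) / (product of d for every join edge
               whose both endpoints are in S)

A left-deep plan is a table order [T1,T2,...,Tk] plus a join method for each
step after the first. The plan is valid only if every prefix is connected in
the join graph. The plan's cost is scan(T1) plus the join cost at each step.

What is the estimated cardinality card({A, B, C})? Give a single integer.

1600

Tables in S: A(150), B(200), C(80)
Edges inside S: B-A(d=15), B-C(d=100)
numerator = 150 * 200 * 80 = 2400000
denominator = 15 * 100 = 1500
card(S) = 2400000 / 1500 = 1600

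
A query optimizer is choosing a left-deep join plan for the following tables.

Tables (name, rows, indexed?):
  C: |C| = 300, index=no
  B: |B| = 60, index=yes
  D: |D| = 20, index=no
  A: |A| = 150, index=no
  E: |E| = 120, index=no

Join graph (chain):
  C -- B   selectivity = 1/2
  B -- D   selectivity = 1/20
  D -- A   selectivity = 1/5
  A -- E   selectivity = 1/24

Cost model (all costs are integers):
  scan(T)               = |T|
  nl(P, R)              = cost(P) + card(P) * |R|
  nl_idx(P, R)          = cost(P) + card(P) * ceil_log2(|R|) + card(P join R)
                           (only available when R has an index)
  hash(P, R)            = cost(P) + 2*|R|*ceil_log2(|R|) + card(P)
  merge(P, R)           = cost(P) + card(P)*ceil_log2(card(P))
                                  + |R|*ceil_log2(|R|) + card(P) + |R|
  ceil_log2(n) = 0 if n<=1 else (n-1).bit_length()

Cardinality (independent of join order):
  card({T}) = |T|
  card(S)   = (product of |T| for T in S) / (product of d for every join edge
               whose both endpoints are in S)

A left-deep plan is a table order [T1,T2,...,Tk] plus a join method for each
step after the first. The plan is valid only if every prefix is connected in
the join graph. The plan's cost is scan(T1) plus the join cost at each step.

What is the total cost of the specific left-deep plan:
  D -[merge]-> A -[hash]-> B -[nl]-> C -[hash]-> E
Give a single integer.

step 1: scan D: cost=20, card=20
step 2: join A via merge
    card(P join A) = 20*150/(5) = 600
    cost = 20 + 20*5 + 150*8 + 20 + 150 = 1490
step 3: join B via hash
    card(P join B) = 600*60/(20) = 1800
    cost = 1490 + 2*60*6 + 600 = 2810
step 4: join C via nl
    card(P join C) = 1800*300/(2) = 270000
    cost = 2810 + 1800*300 = 542810
step 5: join E via hash
    card(P join E) = 270000*120/(24) = 1350000
    cost = 542810 + 2*120*7 + 270000 = 814490

814490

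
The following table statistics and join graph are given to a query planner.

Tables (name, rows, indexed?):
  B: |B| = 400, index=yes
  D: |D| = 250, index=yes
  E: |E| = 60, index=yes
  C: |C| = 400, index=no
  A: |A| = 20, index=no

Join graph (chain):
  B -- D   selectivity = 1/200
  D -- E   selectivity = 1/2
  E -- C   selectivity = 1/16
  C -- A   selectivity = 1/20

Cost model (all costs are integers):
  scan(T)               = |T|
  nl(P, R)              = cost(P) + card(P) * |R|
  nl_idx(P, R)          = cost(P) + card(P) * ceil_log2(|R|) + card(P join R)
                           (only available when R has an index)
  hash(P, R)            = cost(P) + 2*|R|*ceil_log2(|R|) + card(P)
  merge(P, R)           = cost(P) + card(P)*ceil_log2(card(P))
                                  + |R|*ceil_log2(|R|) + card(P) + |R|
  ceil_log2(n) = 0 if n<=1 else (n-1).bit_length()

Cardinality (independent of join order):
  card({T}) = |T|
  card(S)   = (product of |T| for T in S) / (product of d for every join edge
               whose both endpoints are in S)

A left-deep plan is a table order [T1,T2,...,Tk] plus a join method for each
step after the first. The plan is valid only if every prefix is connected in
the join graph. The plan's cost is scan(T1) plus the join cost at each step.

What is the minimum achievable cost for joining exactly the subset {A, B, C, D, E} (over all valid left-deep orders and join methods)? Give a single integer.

202320

Selinger DP over subsets of {A,B,C,D,E}:
  {B}: scan cost=400, card=400
  {D}: scan cost=250, card=250
  {E}: scan cost=60, card=60
  {C}: scan cost=400, card=400
  {A}: scan cost=20, card=20
  {BD}: card=500; try (B,nl_idx)→3000, (D,nl_idx)→4100, (D,hash)→4800, (B,merge)→6500, (D,merge)→6650, (B,hash)→7700 …(+2); best=3000 via (B,nl_idx)
  {DE}: card=7500; try (E,hash)→1220, (D,merge)→2730, (E,merge)→2920, (D,hash)→4120, (D,nl_idx)→8040, (E,nl_idx)→9250 …(+2); best=1220 via (E,hash)
  {CE}: card=1500; try (E,hash)→1520, (E,nl_idx)→4300, (C,merge)→4480, (E,merge)→4820, (C,hash)→7320, (C,nl)→24060 …(+1); best=1520 via (E,hash)
  {AC}: card=400; try (A,hash)→1000, (C,merge)→4140, (A,merge)→4520, (C,hash)→7240, (C,nl)→8020, (A,nl)→8400; best=1000 via (A,hash)
  {BDE}: card=15000; try (E,hash)→4220, (E,merge)→8420, (B,hash)→15920, (E,nl_idx)→21000, (E,nl)→33000, (B,nl_idx)→83720 …(+2); best=4220 via (E,hash)
  {CDE}: card=187500; try (D,hash)→7020, (C,hash)→15920, (D,merge)→21770, (C,merge)→110220, (D,nl_idx)→201020, (D,nl)→376520 …(+1); best=7020 via (D,hash)
  {ACE}: card=1500; try (E,hash)→2120, (A,hash)→3220, (E,nl_idx)→4900, (E,merge)→5420, (A,merge)→19640, (E,nl)→25000 …(+1); best=2120 via (E,hash)
  {BCDE}: card=375000; try (C,hash)→26420, (B,hash)→201720, (C,merge)→233220, (B,nl_idx)→2069520, (B,merge)→3573520, (C,nl)→6004220 …(+1); best=26420 via (C,hash)
  {ACDE}: card=187500; try (D,hash)→7620, (D,merge)→22370, (A,hash)→194720, (D,nl_idx)→201620, (D,nl)→377120, (A,merge)→3569640 …(+1); best=7620 via (D,hash)
  {ABCDE}: card=375000; try (B,hash)→202320, (A,hash)→401620, (B,nl_idx)→2070120, (B,merge)→3574120, (A,nl)→7526420, (A,merge)→7526540 …(+1); best=202320 via (B,hash)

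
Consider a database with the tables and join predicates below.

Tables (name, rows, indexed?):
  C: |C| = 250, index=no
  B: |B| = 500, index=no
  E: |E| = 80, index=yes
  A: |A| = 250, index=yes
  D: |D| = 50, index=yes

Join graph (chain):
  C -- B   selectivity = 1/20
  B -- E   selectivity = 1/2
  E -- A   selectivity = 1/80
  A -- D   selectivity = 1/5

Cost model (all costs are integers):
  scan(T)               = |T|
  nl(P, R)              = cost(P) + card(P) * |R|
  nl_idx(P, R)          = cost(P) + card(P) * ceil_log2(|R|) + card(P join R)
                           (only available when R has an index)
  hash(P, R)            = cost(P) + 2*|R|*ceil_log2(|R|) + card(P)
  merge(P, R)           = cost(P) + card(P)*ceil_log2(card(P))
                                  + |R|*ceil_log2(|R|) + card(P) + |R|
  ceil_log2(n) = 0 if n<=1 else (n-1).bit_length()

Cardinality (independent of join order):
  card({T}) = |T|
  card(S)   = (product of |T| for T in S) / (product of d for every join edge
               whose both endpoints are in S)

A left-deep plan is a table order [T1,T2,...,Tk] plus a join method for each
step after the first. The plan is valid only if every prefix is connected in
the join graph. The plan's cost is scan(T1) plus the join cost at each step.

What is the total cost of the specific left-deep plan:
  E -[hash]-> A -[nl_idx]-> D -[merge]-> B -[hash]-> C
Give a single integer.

674660

step 1: scan E: cost=80, card=80
step 2: join A via hash
    card(P join A) = 80*250/(80) = 250
    cost = 80 + 2*250*8 + 80 = 4160
step 3: join D via nl_idx
    card(P join D) = 250*50/(5) = 2500
    cost = 4160 + 250*6 + 2500 = 8160
step 4: join B via merge
    card(P join B) = 2500*500/(2) = 625000
    cost = 8160 + 2500*12 + 500*9 + 2500 + 500 = 45660
step 5: join C via hash
    card(P join C) = 625000*250/(20) = 7812500
    cost = 45660 + 2*250*8 + 625000 = 674660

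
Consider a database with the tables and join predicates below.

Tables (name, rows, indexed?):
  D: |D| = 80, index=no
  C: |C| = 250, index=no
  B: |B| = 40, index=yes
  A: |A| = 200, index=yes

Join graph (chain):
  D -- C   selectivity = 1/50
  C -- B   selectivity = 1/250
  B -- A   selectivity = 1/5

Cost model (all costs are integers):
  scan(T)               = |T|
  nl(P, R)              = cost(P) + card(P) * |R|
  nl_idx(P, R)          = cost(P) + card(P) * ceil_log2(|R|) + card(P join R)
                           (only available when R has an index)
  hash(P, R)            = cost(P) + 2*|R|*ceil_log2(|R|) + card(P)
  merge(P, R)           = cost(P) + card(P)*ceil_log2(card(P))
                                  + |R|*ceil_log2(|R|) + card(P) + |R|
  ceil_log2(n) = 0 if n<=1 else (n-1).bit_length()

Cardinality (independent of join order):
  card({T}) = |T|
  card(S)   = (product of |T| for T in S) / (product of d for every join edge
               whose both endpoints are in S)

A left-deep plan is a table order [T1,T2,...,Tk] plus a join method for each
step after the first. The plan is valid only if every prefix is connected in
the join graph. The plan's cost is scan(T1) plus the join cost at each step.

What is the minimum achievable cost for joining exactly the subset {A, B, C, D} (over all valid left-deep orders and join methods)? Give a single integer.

Selinger DP over subsets of {A,B,C,D}:
  {D}: scan cost=80, card=80
  {C}: scan cost=250, card=250
  {B}: scan cost=40, card=40
  {A}: scan cost=200, card=200
  {CD}: card=400; try (D,hash)→1620, (C,merge)→2970, (D,merge)→3140, (C,hash)→4160, (C,nl)→20080, (D,nl)→20250; best=1620 via (D,hash)
  {BC}: card=40; try (B,hash)→980, (B,nl_idx)→1790, (C,merge)→2570, (B,merge)→2780, (C,hash)→4080, (C,nl)→10040 …(+1); best=980 via (B,hash)
  {AB}: card=1600; try (B,hash)→880, (A,nl_idx)→1960, (A,merge)→2120, (B,merge)→2280, (B,nl_idx)→3000, (A,hash)→3280 …(+2); best=880 via (B,hash)
  {BCD}: card=64; try (D,merge)→1900, (D,hash)→2140, (B,hash)→2500, (B,nl_idx)→4084, (D,nl)→4180, (B,merge)→5900 …(+1); best=1900 via (D,merge)
  {ABC}: card=1600; try (A,nl_idx)→2900, (A,merge)→3060, (A,hash)→4220, (C,hash)→6480, (A,nl)→8980, (C,merge)→22330 …(+1); best=2900 via (A,nl_idx)
  {ABCD}: card=2560; try (A,merge)→4148, (A,nl_idx)→4972, (A,hash)→5164, (D,hash)→5620, (A,nl)→14700, (D,merge)→22740 …(+1); best=4148 via (A,merge)

4148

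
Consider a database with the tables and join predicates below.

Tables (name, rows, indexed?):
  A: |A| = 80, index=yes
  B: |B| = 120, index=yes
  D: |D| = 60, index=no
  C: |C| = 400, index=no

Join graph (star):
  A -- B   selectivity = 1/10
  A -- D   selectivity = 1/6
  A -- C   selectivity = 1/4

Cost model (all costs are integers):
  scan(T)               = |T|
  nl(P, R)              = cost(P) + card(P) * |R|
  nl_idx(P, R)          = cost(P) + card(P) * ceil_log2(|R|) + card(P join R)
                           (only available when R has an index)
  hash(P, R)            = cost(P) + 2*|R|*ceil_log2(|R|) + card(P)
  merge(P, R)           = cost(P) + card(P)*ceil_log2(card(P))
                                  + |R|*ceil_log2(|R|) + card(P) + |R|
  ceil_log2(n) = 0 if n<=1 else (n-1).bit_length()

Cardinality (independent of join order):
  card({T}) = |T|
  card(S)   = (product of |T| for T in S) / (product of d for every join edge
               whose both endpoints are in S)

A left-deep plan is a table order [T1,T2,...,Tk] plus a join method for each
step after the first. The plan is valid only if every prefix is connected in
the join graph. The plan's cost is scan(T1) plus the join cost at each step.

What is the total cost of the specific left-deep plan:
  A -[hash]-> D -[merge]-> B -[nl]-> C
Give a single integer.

step 1: scan A: cost=80, card=80
step 2: join D via hash
    card(P join D) = 80*60/(6) = 800
    cost = 80 + 2*60*6 + 80 = 880
step 3: join B via merge
    card(P join B) = 800*120/(10) = 9600
    cost = 880 + 800*10 + 120*7 + 800 + 120 = 10640
step 4: join C via nl
    card(P join C) = 9600*400/(4) = 960000
    cost = 10640 + 9600*400 = 3850640

3850640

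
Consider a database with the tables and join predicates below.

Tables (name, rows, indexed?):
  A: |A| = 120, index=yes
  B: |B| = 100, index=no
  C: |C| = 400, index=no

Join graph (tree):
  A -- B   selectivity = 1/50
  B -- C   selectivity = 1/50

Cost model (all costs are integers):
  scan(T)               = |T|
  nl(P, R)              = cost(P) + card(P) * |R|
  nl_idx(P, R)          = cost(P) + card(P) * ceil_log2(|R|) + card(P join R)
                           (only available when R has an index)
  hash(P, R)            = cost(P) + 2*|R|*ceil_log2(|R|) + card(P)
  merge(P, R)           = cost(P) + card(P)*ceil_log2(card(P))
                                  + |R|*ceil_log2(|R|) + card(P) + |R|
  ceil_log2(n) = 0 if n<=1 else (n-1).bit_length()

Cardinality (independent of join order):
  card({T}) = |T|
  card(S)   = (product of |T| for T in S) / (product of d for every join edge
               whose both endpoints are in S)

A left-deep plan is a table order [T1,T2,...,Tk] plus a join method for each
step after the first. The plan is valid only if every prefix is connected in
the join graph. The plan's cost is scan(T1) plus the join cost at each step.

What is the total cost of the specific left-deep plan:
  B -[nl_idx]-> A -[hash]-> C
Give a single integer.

8480

step 1: scan B: cost=100, card=100
step 2: join A via nl_idx
    card(P join A) = 100*120/(50) = 240
    cost = 100 + 100*7 + 240 = 1040
step 3: join C via hash
    card(P join C) = 240*400/(50) = 1920
    cost = 1040 + 2*400*9 + 240 = 8480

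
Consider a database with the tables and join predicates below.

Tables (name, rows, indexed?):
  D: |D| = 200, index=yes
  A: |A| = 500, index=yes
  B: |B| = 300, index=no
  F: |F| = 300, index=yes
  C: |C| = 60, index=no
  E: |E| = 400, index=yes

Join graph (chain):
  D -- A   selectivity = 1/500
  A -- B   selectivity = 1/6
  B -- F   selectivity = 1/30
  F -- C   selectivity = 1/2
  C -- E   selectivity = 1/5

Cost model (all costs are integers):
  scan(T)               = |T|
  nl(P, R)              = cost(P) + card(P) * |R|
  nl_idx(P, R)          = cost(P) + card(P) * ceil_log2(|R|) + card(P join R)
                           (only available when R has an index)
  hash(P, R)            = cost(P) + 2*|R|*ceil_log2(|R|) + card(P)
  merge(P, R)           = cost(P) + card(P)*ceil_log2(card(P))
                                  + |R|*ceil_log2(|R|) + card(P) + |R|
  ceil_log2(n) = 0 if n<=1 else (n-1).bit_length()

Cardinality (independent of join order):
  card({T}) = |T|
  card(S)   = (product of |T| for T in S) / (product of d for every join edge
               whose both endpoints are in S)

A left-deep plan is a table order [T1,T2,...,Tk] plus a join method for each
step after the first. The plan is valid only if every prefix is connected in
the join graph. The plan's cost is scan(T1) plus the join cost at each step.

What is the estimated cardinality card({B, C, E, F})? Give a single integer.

Tables in S: B(300), C(60), E(400), F(300)
Edges inside S: B-F(d=30), F-C(d=2), C-E(d=5)
numerator = 300 * 60 * 400 * 300 = 2160000000
denominator = 30 * 2 * 5 = 300
card(S) = 2160000000 / 300 = 7200000

7200000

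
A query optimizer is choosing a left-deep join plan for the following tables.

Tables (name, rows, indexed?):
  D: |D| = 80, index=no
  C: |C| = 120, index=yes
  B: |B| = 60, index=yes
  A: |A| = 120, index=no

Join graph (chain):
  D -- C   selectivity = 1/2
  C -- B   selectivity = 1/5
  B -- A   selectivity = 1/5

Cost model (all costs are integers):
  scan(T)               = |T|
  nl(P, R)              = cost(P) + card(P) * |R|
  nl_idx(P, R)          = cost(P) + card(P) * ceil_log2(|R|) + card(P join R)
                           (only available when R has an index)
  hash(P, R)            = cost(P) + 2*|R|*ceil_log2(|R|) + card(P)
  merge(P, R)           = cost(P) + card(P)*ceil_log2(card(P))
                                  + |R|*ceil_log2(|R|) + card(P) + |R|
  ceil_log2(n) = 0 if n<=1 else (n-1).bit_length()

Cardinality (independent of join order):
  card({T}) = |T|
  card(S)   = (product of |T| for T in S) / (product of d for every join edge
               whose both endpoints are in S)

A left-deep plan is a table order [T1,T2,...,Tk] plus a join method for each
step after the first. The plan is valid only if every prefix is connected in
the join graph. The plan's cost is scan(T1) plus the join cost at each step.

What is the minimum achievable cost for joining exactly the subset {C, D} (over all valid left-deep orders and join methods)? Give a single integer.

Selinger DP over subsets of {C,D}:
  {D}: scan cost=80, card=80
  {C}: scan cost=120, card=120
  {CD}: card=4800; try (D,hash)→1360, (C,merge)→1680, (D,merge)→1720, (C,hash)→1840, (C,nl_idx)→5440, (C,nl)→9680 …(+1); best=1360 via (D,hash)

1360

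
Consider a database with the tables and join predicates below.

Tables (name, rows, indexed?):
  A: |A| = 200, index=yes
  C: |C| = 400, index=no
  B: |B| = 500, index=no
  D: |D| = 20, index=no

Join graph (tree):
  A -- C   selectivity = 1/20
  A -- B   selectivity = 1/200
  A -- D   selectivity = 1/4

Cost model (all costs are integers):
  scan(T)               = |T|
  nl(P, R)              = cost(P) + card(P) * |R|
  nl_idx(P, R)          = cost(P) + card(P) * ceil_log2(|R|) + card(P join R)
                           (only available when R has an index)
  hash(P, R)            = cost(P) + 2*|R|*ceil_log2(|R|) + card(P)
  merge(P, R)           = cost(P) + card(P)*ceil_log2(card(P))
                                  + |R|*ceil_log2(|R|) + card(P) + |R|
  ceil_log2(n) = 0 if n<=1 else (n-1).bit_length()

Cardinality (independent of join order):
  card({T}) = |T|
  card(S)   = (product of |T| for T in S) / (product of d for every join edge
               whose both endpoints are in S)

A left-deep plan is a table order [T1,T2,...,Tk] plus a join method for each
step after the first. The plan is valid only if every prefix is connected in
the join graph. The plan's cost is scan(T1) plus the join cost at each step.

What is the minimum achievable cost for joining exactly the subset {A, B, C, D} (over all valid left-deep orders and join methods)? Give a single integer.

14600

Selinger DP over subsets of {A,B,C,D}:
  {A}: scan cost=200, card=200
  {C}: scan cost=400, card=400
  {B}: scan cost=500, card=500
  {D}: scan cost=20, card=20
  {AC}: card=4000; try (A,hash)→4000, (C,merge)→6000, (A,merge)→6200, (C,hash)→7600, (A,nl_idx)→7600, (C,nl)→80200 …(+1); best=4000 via (A,hash)
  {AB}: card=500; try (A,hash)→4200, (A,nl_idx)→5000, (B,merge)→7000, (A,merge)→7300, (B,hash)→9400, (B,nl)→100200 …(+1); best=4200 via (A,hash)
  {AD}: card=1000; try (D,hash)→600, (A,nl_idx)→1180, (A,merge)→1940, (D,merge)→2120, (A,hash)→3240, (A,nl)→4020 …(+1); best=600 via (D,hash)
  {ABC}: card=10000; try (C,hash)→11900, (C,merge)→13200, (B,hash)→17000, (B,merge)→61000, (C,nl)→204200, (B,nl)→2004000; best=11900 via (C,hash)
  {ACD}: card=20000; try (D,hash)→8200, (C,hash)→8800, (C,merge)→15600, (D,merge)→56120, (D,nl)→84000, (C,nl)→400600; best=8200 via (D,hash)
  {ABD}: card=2500; try (D,hash)→4900, (D,merge)→9320, (B,hash)→10600, (D,nl)→14200, (B,merge)→16600, (B,nl)→500600; best=4900 via (D,hash)
  {ABCD}: card=50000; try (C,hash)→14600, (D,hash)→22100, (B,hash)→37200, (C,merge)→41400, (D,merge)→162020, (D,nl)→211900 …(+3); best=14600 via (C,hash)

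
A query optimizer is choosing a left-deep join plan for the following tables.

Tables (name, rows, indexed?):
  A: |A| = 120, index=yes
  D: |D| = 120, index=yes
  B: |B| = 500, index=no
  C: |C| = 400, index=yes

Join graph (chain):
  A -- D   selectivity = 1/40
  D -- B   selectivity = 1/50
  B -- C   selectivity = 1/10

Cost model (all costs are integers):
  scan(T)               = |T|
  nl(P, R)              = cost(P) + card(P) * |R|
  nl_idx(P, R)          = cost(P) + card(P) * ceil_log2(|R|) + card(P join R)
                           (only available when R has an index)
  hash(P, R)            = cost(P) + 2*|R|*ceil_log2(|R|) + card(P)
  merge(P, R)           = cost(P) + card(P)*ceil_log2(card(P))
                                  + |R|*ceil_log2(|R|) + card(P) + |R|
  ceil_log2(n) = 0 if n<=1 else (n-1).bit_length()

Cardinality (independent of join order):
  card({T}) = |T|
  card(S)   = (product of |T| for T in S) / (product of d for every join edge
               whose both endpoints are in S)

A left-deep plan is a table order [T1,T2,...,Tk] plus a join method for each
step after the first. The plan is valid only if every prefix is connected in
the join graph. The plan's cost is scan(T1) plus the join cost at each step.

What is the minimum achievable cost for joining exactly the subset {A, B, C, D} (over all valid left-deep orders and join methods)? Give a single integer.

Selinger DP over subsets of {A,B,C,D}:
  {A}: scan cost=120, card=120
  {D}: scan cost=120, card=120
  {B}: scan cost=500, card=500
  {C}: scan cost=400, card=400
  {AD}: card=360; try (D,nl_idx)→1320, (A,nl_idx)→1320, (D,hash)→1920, (A,hash)→1920, (D,merge)→2040, (A,merge)→2040 …(+2); best=1320 via (D,nl_idx)
  {BD}: card=1200; try (D,hash)→2680, (D,nl_idx)→5200, (B,merge)→6080, (D,merge)→6460, (B,hash)→9240, (B,nl)→60120 …(+1); best=2680 via (D,hash)
  {BC}: card=20000; try (C,hash)→8200, (B,merge)→9400, (C,merge)→9500, (B,hash)→9800, (C,nl_idx)→25000, (B,nl)→200400 …(+1); best=8200 via (C,hash)
  {ABD}: card=3600; try (A,hash)→5560, (B,merge)→9920, (B,hash)→10680, (A,nl_idx)→14680, (A,merge)→18040, (A,nl)→146680 …(+1); best=5560 via (A,hash)
  {BCD}: card=48000; try (C,hash)→11080, (C,merge)→21080, (D,hash)→29880, (C,nl_idx)→61480, (D,nl_idx)→196200, (D,merge)→329160 …(+2); best=11080 via (C,hash)
  {ABCD}: card=144000; try (C,hash)→16360, (C,merge)→56360, (A,hash)→60760, (C,nl_idx)→181960, (A,nl_idx)→491080, (A,merge)→828040 …(+2); best=16360 via (C,hash)

16360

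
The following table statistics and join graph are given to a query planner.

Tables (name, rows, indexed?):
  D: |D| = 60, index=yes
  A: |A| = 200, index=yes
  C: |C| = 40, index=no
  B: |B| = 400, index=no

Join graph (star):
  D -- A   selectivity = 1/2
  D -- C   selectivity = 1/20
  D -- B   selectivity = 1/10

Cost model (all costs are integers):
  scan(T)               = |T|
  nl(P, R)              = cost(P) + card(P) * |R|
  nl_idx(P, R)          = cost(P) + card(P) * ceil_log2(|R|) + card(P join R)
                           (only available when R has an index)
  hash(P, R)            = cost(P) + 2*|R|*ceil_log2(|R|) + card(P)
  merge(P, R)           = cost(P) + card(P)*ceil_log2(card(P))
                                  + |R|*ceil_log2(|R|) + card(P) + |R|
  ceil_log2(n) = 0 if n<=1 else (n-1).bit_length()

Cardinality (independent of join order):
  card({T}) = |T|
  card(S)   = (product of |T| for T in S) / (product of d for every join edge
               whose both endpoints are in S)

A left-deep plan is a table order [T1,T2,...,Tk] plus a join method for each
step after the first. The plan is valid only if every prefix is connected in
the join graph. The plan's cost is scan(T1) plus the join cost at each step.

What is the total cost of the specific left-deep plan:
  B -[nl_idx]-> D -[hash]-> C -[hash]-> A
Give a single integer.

16080

step 1: scan B: cost=400, card=400
step 2: join D via nl_idx
    card(P join D) = 400*60/(10) = 2400
    cost = 400 + 400*6 + 2400 = 5200
step 3: join C via hash
    card(P join C) = 2400*40/(20) = 4800
    cost = 5200 + 2*40*6 + 2400 = 8080
step 4: join A via hash
    card(P join A) = 4800*200/(2) = 480000
    cost = 8080 + 2*200*8 + 4800 = 16080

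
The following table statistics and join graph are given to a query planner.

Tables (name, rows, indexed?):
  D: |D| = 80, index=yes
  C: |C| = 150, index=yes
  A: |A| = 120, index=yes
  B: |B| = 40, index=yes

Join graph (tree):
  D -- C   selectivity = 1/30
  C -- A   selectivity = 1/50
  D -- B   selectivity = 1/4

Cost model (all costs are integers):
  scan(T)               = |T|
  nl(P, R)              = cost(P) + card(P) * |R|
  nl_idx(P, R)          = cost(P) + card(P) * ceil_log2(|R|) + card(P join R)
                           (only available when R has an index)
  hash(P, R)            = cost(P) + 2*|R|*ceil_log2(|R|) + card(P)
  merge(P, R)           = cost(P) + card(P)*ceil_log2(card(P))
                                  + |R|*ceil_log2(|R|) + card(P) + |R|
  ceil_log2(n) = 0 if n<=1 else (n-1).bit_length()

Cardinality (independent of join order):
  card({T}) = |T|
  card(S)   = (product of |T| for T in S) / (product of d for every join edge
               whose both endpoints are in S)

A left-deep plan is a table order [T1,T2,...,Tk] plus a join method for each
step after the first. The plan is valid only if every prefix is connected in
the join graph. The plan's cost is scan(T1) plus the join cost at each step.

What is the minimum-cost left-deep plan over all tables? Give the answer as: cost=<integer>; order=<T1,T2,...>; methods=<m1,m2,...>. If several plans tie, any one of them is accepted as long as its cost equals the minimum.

cost=4360; order=A,C,D,B; methods=nl_idx,hash,hash

Selinger DP (subsets sized 1..n):
  {D}: scan cost=80, card=80
  {C}: scan cost=150, card=150
  {A}: scan cost=120, card=120
  {B}: scan cost=40, card=40
  {CD}: card=400; try (C,nl_idx)→1120, (D,hash)→1420, (D,nl_idx)→1600, (C,merge)→2070, (D,merge)→2140, (C,hash)→2560 …(+2); best=1120 via (C,nl_idx)
  {BD}: card=800; try (B,hash)→640, (D,merge)→960, (B,merge)→1000, (D,nl_idx)→1120, (D,hash)→1200, (B,nl_idx)→1360 …(+2); best=640 via (B,hash)
  {AC}: card=360; try (C,nl_idx)→1440, (A,nl_idx)→1560, (A,hash)→1980, (C,merge)→2430, (A,merge)→2460, (C,hash)→2640 …(+2); best=1440 via (C,nl_idx)
  {ACD}: card=960; try (D,hash)→2920, (A,hash)→3200, (A,nl_idx)→4880, (D,nl_idx)→4920, (D,merge)→5680, (A,merge)→6080 …(+2); best=2920 via (D,hash)
  {BCD}: card=4000; try (B,hash)→2000, (C,hash)→3840, (B,merge)→5400, (B,nl_idx)→7520, (C,merge)→10790, (C,nl_idx)→11040 …(+2); best=2000 via (B,hash)
  {ABCD}: card=9600; try (B,hash)→4360, (A,hash)→7680, (B,merge)→13760, (B,nl_idx)→18280, (A,nl_idx)→39600, (B,nl)→41320 …(+2); best=4360 via (B,hash)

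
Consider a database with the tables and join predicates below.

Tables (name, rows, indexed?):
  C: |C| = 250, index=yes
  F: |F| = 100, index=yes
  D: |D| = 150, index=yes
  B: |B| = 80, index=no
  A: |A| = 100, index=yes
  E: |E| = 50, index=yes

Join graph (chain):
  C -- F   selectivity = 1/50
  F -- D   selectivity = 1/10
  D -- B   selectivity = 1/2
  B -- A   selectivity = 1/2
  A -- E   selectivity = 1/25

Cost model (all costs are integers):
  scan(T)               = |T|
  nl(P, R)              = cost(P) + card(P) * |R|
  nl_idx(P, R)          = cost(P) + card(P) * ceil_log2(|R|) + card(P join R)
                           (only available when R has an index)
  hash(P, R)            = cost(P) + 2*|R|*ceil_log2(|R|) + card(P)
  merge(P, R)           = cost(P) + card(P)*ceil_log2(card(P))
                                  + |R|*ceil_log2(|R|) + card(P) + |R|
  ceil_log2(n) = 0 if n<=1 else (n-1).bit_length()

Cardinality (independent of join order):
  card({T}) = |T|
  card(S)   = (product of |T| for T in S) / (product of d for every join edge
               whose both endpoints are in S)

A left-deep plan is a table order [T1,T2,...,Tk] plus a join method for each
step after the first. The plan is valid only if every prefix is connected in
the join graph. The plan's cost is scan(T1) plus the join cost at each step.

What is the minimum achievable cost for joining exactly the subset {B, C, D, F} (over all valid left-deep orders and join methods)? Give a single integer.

12920

Selinger DP over subsets of {B,C,D,F}:
  {C}: scan cost=250, card=250
  {F}: scan cost=100, card=100
  {D}: scan cost=150, card=150
  {B}: scan cost=80, card=80
  {CF}: card=500; try (C,nl_idx)→1400, (F,hash)→1900, (F,nl_idx)→2500, (C,merge)→3150, (F,merge)→3300, (C,hash)→4200 …(+2); best=1400 via (C,nl_idx)
  {DF}: card=1500; try (F,hash)→1700, (D,merge)→2250, (F,merge)→2300, (D,nl_idx)→2400, (D,hash)→2600, (F,nl_idx)→2700 …(+2); best=1700 via (F,hash)
  {BD}: card=6000; try (B,hash)→1420, (D,merge)→2070, (B,merge)→2140, (D,hash)→2560, (D,nl_idx)→6720, (D,nl)→12080 …(+1); best=1420 via (B,hash)
  {CDF}: card=7500; try (D,hash)→4300, (C,hash)→7200, (D,merge)→7750, (D,nl_idx)→12900, (C,nl_idx)→21200, (C,merge)→21950 …(+2); best=4300 via (D,hash)
  {BDF}: card=60000; try (B,hash)→4320, (F,hash)→8820, (B,merge)→20340, (F,merge)→86220, (F,nl_idx)→103420, (B,nl)→121700 …(+1); best=4320 via (B,hash)
  {BCDF}: card=300000; try (B,hash)→12920, (C,hash)→68320, (B,merge)→109940, (B,nl)→604300, (C,nl_idx)→784320, (C,merge)→1026570 …(+1); best=12920 via (B,hash)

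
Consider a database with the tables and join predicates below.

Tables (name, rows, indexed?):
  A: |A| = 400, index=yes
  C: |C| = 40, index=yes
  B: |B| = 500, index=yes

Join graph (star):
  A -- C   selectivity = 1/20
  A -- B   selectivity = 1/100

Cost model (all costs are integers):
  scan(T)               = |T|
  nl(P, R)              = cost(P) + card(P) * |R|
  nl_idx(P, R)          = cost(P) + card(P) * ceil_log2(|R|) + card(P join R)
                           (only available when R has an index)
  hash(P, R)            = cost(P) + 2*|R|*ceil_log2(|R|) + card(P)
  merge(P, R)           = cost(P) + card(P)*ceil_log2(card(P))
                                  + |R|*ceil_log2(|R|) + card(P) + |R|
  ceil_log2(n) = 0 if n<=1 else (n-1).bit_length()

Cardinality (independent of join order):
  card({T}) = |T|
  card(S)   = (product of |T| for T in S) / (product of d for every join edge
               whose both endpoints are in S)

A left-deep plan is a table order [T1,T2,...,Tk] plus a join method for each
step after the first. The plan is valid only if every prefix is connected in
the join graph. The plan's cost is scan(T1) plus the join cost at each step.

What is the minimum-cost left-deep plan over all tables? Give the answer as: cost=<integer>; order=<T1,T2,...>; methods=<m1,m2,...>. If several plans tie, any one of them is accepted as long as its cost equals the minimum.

Selinger DP (subsets sized 1..n):
  {A}: scan cost=400, card=400
  {C}: scan cost=40, card=40
  {B}: scan cost=500, card=500
  {AC}: card=800; try (A,nl_idx)→1200, (C,hash)→1280, (C,nl_idx)→3600, (A,merge)→4320, (C,merge)→4680, (A,hash)→7280 …(+2); best=1200 via (A,nl_idx)
  {AB}: card=2000; try (B,nl_idx)→6000, (A,nl_idx)→7000, (A,hash)→8200, (B,merge)→9400, (A,merge)→9500, (B,hash)→9800 …(+2); best=6000 via (B,nl_idx)
  {ABC}: card=4000; try (C,hash)→8480, (B,hash)→11000, (B,nl_idx)→12400, (B,merge)→15000, (C,nl_idx)→22000, (C,merge)→30280 …(+2); best=8480 via (C,hash)

cost=8480; order=A,B,C; methods=nl_idx,hash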